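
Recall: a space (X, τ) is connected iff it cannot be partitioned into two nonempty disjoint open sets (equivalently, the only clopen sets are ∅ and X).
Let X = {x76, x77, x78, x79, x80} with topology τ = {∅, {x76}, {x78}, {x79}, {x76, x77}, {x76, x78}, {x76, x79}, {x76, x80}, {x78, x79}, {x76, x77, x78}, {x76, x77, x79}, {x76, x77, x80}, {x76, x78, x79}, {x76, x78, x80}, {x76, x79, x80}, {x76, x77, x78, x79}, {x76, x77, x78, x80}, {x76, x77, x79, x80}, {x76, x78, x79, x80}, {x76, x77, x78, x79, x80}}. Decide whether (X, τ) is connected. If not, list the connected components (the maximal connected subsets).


(X, τ) is disconnected; components = [{x78}, {x79}, {x76, x77, x80}].

Find clopen sets (U ∈ τ with X ∖ U ∈ τ):
  U = ∅, X ∖ U = {x76, x77, x78, x79, x80} — both open, so U is clopen.
  U = {x78}, X ∖ U = {x76, x77, x79, x80} — both open, so U is clopen.
  U = {x79}, X ∖ U = {x76, x77, x78, x80} — both open, so U is clopen.
  U = {x78, x79}, X ∖ U = {x76, x77, x80} — both open, so U is clopen.
  U = {x76, x77, x80}, X ∖ U = {x78, x79} — both open, so U is clopen.
  U = {x76, x77, x78, x80}, X ∖ U = {x79} — both open, so U is clopen.
  U = {x76, x77, x79, x80}, X ∖ U = {x78} — both open, so U is clopen.
  U = {x76, x77, x78, x79, x80}, X ∖ U = ∅ — both open, so U is clopen.
Nontrivial clopen(s) exist: e.g. {x76, x77, x79, x80}. So (X, τ) is disconnected.
Compute connected components by grouping points that agree on all clopens:
  component: {x78}
  component: {x79}
  component: {x76, x77, x80}


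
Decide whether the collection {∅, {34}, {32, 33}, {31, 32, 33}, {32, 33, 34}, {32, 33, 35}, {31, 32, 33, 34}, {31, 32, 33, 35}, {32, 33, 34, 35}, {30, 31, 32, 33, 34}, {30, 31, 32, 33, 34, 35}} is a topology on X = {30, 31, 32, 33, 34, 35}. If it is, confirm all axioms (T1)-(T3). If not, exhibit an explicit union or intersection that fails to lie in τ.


τ is NOT a topology on X.

Axiom (T1): ∅ ∈ τ? Yes; X ∈ τ? Yes.
Axiom (T2/T3): check pairwise unions and intersections of members of τ.
Counterexample for (T2): {34} ∪ {31, 32, 33, 35} = {31, 32, 33, 34, 35} ∉ τ. Therefore τ is NOT a topology.


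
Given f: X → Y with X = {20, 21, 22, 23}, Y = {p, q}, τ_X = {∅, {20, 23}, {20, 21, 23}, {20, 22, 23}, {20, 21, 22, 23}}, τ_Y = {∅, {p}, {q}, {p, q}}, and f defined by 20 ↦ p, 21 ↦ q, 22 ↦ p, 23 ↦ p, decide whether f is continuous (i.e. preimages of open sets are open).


f is NOT continuous.

Compute f^{-1}(U) for each U ∈ τ_Y:
  U = ∅: f^{-1}(U) = ∅ ∈ τ_X ✓.
  U = {p}: f^{-1}(U) = {20, 22, 23} ∈ τ_X ✓.
  U = {q}: f^{-1}(U) = {21} ∉ τ_X ✗.
  U = {p, q}: f^{-1}(U) = {20, 21, 22, 23} ∈ τ_X ✓.
Found U = {q} with f^{-1}(U) = {21} not in τ_X. Therefore f is NOT continuous.


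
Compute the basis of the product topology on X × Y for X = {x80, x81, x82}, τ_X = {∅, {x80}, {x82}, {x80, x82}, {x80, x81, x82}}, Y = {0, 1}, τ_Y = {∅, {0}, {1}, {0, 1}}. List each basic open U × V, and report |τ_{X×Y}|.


Basis B = {∅ × ∅, {x80} × {0}, {x80} × {1}, {x82} × {0}, {x82} × {1}, {x80} × {0, 1}, {x80, x82} × {0}, {x80, x82} × {1}, {x82} × {0, 1}, {x80, x81, x82} × {0}, {x80, x81, x82} × {1}, {x80, x82} × {0, 1}, {x80, x81, x82} × {0, 1}}; |τ_{X×Y}| = 25.

Enumerate products U × V with U ∈ τ_X, V ∈ τ_Y (deduplicated):
  ∅ × ∅ = {} (∅)
  {x80} × {0} = {(x80,0)}
  {x80} × {1} = {(x80,1)}
  {x82} × {0} = {(x82,0)}
  {x82} × {1} = {(x82,1)}
  {x80} × {0, 1} = {(x80,0), (x80,1)}
  {x80, x82} × {0} = {(x80,0), (x82,0)}
  {x80, x82} × {1} = {(x80,1), (x82,1)}
  {x82} × {0, 1} = {(x82,0), (x82,1)}
  {x80, x81, x82} × {0} = {(x80,0), (x81,0), (x82,0)}
  {x80, x81, x82} × {1} = {(x80,1), (x81,1), (x82,1)}
  {x80, x82} × {0, 1} = {(x80,0), (x80,1), (x82,0), (x82,1)}
  {x80, x81, x82} × {0, 1} = {(x80,0), (x80,1), (x81,0), (x81,1), (x82,0), (x82,1)}
These 13 distinct sets form the basis B.
Close under arbitrary unions to get τ_{X×Y}; counting gives |τ_{X×Y}| = 25.


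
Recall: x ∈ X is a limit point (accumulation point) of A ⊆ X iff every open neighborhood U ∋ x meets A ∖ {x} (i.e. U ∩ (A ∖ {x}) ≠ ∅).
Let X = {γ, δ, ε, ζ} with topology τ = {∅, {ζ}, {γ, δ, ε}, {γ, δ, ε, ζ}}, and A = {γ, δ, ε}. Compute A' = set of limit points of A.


A' = {γ, δ, ε}

For each x ∈ X, list the open sets U ∈ τ with x ∈ U, then check whether U ∩ (A ∖ {x}) ≠ ∅ for every such U.
  x = γ: opens ∋ x are {γ, δ, ε}, {γ, δ, ε, ζ}; each meets A ∖ {γ}, so x IS a limit point.
  x = δ: opens ∋ x are {γ, δ, ε}, {γ, δ, ε, ζ}; each meets A ∖ {δ}, so x IS a limit point.
  x = ε: opens ∋ x are {γ, δ, ε}, {γ, δ, ε, ζ}; each meets A ∖ {ε}, so x IS a limit point.
  x = ζ: open {ζ} ∋ x has {ζ} ∩ (A ∖ {ζ}) = ∅, so x is NOT a limit point.
Collecting: A' = {γ, δ, ε}.


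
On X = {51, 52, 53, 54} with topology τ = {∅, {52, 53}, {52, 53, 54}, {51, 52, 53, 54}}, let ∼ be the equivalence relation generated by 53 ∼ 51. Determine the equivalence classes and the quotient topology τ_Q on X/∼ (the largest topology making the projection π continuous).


X/∼ = {[51=53], [52], [54]}; |τ_Q| = 2.

Equivalence classes: [51=53], [52], [54].
Quotient map π: X → X/∼ sends 51 ↦ [51=53], 52 ↦ [52], 53 ↦ [51=53], 54 ↦ [54].
For each subset V ⊆ X/∼, compute π^{-1}(V) ⊆ X and check whether π^{-1}(V) ∈ τ. V is open in τ_Q iff π^{-1}(V) ∈ τ.
  V = {}: π^{-1}(V) = ∅ ∈ τ ✓.
  V = {[51=53]}: π^{-1}(V) = {51, 53} ∉ τ ✗.
  V = {[52]}: π^{-1}(V) = {52} ∉ τ ✗.
  V = {[51=53], [52]}: π^{-1}(V) = {51, 52, 53} ∉ τ ✗.
  V = {[54]}: π^{-1}(V) = {54} ∉ τ ✗.
  V = {[51=53], [54]}: π^{-1}(V) = {51, 53, 54} ∉ τ ✗.
  V = {[52], [54]}: π^{-1}(V) = {52, 54} ∉ τ ✗.
  V = {[51=53], [52], [54]}: π^{-1}(V) = {51, 52, 53, 54} ∈ τ ✓.
Open sets in the quotient: τ_Q = {{}, {[51=53], [52], [54]}} (2 elements).


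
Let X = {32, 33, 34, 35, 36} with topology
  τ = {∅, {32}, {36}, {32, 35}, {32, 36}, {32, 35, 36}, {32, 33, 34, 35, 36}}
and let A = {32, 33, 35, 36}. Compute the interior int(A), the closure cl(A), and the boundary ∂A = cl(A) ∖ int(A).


int(A) = {32, 35, 36}, cl(A) = {32, 33, 34, 35, 36}, ∂A = {33, 34}.

Closed sets in (X, τ) are complements of opens:
  closed(X, τ) = {∅, {33, 34}, {33, 34, 35}, {33, 34, 36}, {32, 33, 34, 35}, {33, 34, 35, 36}, {32, 33, 34, 35, 36}}.
int(A) = ⋃ {U ∈ τ : U ⊆ A}. Opens contained in A: ∅, {32}, {36}, {32, 35}, {32, 36}, {32, 35, 36}.
Taking the union of these: int(A) = {32, 35, 36}.
cl(A) = ⋂ {C closed : A ⊆ C}. Closed sets containing A: {32, 33, 34, 35, 36}.
Intersecting these: cl(A) = {32, 33, 34, 35, 36}.
∂A = cl(A) ∖ int(A) = {32, 33, 34, 35, 36} ∖ {32, 35, 36} = {33, 34}.


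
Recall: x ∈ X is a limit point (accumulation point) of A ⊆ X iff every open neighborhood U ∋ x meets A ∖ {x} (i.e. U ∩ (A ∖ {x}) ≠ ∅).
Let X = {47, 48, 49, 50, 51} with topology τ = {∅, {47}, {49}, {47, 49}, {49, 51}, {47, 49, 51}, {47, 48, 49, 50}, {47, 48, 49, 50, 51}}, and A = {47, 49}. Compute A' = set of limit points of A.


A' = {48, 50, 51}

For each x ∈ X, list the open sets U ∈ τ with x ∈ U, then check whether U ∩ (A ∖ {x}) ≠ ∅ for every such U.
  x = 47: open {47} ∋ x has {47} ∩ (A ∖ {47}) = ∅, so x is NOT a limit point.
  x = 48: opens ∋ x are {47, 48, 49, 50}, {47, 48, 49, 50, 51}; each meets A ∖ {48}, so x IS a limit point.
  x = 49: open {49} ∋ x has {49} ∩ (A ∖ {49}) = ∅, so x is NOT a limit point.
  x = 50: opens ∋ x are {47, 48, 49, 50}, {47, 48, 49, 50, 51}; each meets A ∖ {50}, so x IS a limit point.
  x = 51: opens ∋ x are {49, 51}, {47, 49, 51}, {47, 48, 49, 50, 51}; each meets A ∖ {51}, so x IS a limit point.
Collecting: A' = {48, 50, 51}.


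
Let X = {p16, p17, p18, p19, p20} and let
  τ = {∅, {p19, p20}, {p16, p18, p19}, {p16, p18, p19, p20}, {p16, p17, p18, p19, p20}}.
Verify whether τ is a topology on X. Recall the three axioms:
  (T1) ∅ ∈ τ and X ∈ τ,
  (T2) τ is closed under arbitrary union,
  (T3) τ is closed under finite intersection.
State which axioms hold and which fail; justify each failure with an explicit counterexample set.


τ is NOT a topology on X.

Axiom (T1): ∅ ∈ τ? Yes; X ∈ τ? Yes.
Axiom (T2/T3): check pairwise unions and intersections of members of τ.
Counterexample for (T3): {p19, p20} ∩ {p16, p18, p19} = {p19} ∉ τ. Therefore τ is NOT a topology.


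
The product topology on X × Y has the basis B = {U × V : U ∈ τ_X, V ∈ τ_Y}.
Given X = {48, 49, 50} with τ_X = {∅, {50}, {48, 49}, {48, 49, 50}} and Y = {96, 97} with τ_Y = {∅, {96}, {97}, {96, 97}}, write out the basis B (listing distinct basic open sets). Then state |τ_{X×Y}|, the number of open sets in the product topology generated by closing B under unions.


Basis B = {∅ × ∅, {50} × {96}, {50} × {97}, {48, 49} × {96}, {48, 49} × {97}, {50} × {96, 97}, {48, 49, 50} × {96}, {48, 49, 50} × {97}, {48, 49} × {96, 97}, {48, 49, 50} × {96, 97}}; |τ_{X×Y}| = 16.

Enumerate products U × V with U ∈ τ_X, V ∈ τ_Y (deduplicated):
  ∅ × ∅ = {} (∅)
  {50} × {96} = {(50,96)}
  {50} × {97} = {(50,97)}
  {48, 49} × {96} = {(48,96), (49,96)}
  {48, 49} × {97} = {(48,97), (49,97)}
  {50} × {96, 97} = {(50,96), (50,97)}
  {48, 49, 50} × {96} = {(48,96), (49,96), (50,96)}
  {48, 49, 50} × {97} = {(48,97), (49,97), (50,97)}
  {48, 49} × {96, 97} = {(48,96), (48,97), (49,96), (49,97)}
  {48, 49, 50} × {96, 97} = {(48,96), (48,97), (49,96), (49,97), (50,96), (50,97)}
These 10 distinct sets form the basis B.
Close under arbitrary unions to get τ_{X×Y}; counting gives |τ_{X×Y}| = 16.


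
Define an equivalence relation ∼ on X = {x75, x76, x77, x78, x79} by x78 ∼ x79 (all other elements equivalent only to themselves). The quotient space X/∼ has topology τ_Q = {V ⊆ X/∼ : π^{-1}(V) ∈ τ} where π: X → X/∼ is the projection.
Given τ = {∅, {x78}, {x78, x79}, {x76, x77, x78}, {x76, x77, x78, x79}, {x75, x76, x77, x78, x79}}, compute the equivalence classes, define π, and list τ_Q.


X/∼ = {[x75], [x76], [x77], [x78=x79]}; |τ_Q| = 4.

Equivalence classes: [x75], [x76], [x77], [x78=x79].
Quotient map π: X → X/∼ sends x75 ↦ [x75], x76 ↦ [x76], x77 ↦ [x77], x78 ↦ [x78=x79], x79 ↦ [x78=x79].
For each subset V ⊆ X/∼, compute π^{-1}(V) ⊆ X and check whether π^{-1}(V) ∈ τ. V is open in τ_Q iff π^{-1}(V) ∈ τ.
  V = {}: π^{-1}(V) = ∅ ∈ τ ✓.
  V = {[x75]}: π^{-1}(V) = {x75} ∉ τ ✗.
  V = {[x76]}: π^{-1}(V) = {x76} ∉ τ ✗.
  V = {[x75], [x76]}: π^{-1}(V) = {x75, x76} ∉ τ ✗.
  V = {[x77]}: π^{-1}(V) = {x77} ∉ τ ✗.
  V = {[x75], [x77]}: π^{-1}(V) = {x75, x77} ∉ τ ✗.
  V = {[x76], [x77]}: π^{-1}(V) = {x76, x77} ∉ τ ✗.
  V = {[x75], [x76], [x77]}: π^{-1}(V) = {x75, x76, x77} ∉ τ ✗.
  V = {[x78=x79]}: π^{-1}(V) = {x78, x79} ∈ τ ✓.
  V = {[x75], [x78=x79]}: π^{-1}(V) = {x75, x78, x79} ∉ τ ✗.
  V = {[x76], [x78=x79]}: π^{-1}(V) = {x76, x78, x79} ∉ τ ✗.
  V = {[x75], [x76], [x78=x79]}: π^{-1}(V) = {x75, x76, x78, x79} ∉ τ ✗.
  V = {[x77], [x78=x79]}: π^{-1}(V) = {x77, x78, x79} ∉ τ ✗.
  V = {[x75], [x77], [x78=x79]}: π^{-1}(V) = {x75, x77, x78, x79} ∉ τ ✗.
  V = {[x76], [x77], [x78=x79]}: π^{-1}(V) = {x76, x77, x78, x79} ∈ τ ✓.
  V = {[x75], [x76], [x77], [x78=x79]}: π^{-1}(V) = {x75, x76, x77, x78, x79} ∈ τ ✓.
Open sets in the quotient: τ_Q = {{}, {[x78=x79]}, {[x76], [x77], [x78=x79]}, {[x75], [x76], [x77], [x78=x79]}} (4 elements).


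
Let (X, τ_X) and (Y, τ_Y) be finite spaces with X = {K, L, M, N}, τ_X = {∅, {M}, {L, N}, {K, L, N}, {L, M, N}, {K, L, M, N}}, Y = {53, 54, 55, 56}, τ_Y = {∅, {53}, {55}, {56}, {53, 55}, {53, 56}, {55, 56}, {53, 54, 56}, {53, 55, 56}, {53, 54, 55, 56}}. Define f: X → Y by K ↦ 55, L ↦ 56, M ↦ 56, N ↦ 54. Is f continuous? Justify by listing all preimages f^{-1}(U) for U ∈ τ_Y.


f is NOT continuous.

Compute f^{-1}(U) for each U ∈ τ_Y:
  U = ∅: f^{-1}(U) = ∅ ∈ τ_X ✓.
  U = {53}: f^{-1}(U) = ∅ ∈ τ_X ✓.
  U = {55}: f^{-1}(U) = {K} ∉ τ_X ✗.
  U = {56}: f^{-1}(U) = {L, M} ∉ τ_X ✗.
  U = {53, 55}: f^{-1}(U) = {K} ∉ τ_X ✗.
  U = {53, 56}: f^{-1}(U) = {L, M} ∉ τ_X ✗.
  U = {55, 56}: f^{-1}(U) = {K, L, M} ∉ τ_X ✗.
  U = {53, 54, 56}: f^{-1}(U) = {L, M, N} ∈ τ_X ✓.
  U = {53, 55, 56}: f^{-1}(U) = {K, L, M} ∉ τ_X ✗.
  U = {53, 54, 55, 56}: f^{-1}(U) = {K, L, M, N} ∈ τ_X ✓.
Found U = {55} with f^{-1}(U) = {K} not in τ_X. Therefore f is NOT continuous.


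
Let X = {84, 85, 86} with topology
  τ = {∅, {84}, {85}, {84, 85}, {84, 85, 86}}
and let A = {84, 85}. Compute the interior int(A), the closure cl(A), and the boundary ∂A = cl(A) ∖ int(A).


int(A) = {84, 85}, cl(A) = {84, 85, 86}, ∂A = {86}.

Closed sets in (X, τ) are complements of opens:
  closed(X, τ) = {∅, {86}, {84, 86}, {85, 86}, {84, 85, 86}}.
int(A) = ⋃ {U ∈ τ : U ⊆ A}. Opens contained in A: ∅, {84}, {85}, {84, 85}.
Taking the union of these: int(A) = {84, 85}.
cl(A) = ⋂ {C closed : A ⊆ C}. Closed sets containing A: {84, 85, 86}.
Intersecting these: cl(A) = {84, 85, 86}.
∂A = cl(A) ∖ int(A) = {84, 85, 86} ∖ {84, 85} = {86}.


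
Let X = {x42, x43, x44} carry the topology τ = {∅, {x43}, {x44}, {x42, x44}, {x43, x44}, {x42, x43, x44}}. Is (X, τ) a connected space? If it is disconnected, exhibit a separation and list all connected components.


(X, τ) is disconnected; components = [{x43}, {x42, x44}].

Find clopen sets (U ∈ τ with X ∖ U ∈ τ):
  U = ∅, X ∖ U = {x42, x43, x44} — both open, so U is clopen.
  U = {x43}, X ∖ U = {x42, x44} — both open, so U is clopen.
  U = {x42, x44}, X ∖ U = {x43} — both open, so U is clopen.
  U = {x42, x43, x44}, X ∖ U = ∅ — both open, so U is clopen.
Nontrivial clopen(s) exist: e.g. {x42, x44}. So (X, τ) is disconnected.
Compute connected components by grouping points that agree on all clopens:
  component: {x43}
  component: {x42, x44}


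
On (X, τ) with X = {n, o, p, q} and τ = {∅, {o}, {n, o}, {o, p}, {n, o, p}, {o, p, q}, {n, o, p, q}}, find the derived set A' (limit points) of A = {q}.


A' = ∅

For each x ∈ X, list the open sets U ∈ τ with x ∈ U, then check whether U ∩ (A ∖ {x}) ≠ ∅ for every such U.
  x = n: open {n, o} ∋ x has {n, o} ∩ (A ∖ {n}) = ∅, so x is NOT a limit point.
  x = o: open {o} ∋ x has {o} ∩ (A ∖ {o}) = ∅, so x is NOT a limit point.
  x = p: open {o, p} ∋ x has {o, p} ∩ (A ∖ {p}) = ∅, so x is NOT a limit point.
  x = q: open {o, p, q} ∋ x has {o, p, q} ∩ (A ∖ {q}) = ∅, so x is NOT a limit point.
Collecting: A' = ∅.


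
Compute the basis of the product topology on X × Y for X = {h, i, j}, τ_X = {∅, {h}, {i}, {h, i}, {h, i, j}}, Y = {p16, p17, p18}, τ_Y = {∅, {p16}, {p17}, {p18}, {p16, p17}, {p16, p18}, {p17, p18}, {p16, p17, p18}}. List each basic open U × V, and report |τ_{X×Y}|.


Basis B = {∅ × ∅, {h} × {p16}, {h} × {p17}, {h} × {p18}, {i} × {p16}, {i} × {p17}, {i} × {p18}, {h} × {p16, p17}, {h} × {p16, p18}, {h, i} × {p16}, {h} × {p17, p18}, {h, i} × {p17}, {h, i} × {p18}, {i} × {p16, p17}, {i} × {p16, p18}, {i} × {p17, p18}, {h} × {p16, p17, p18}, {h, i, j} × {p16}, {h, i, j} × {p17}, {h, i, j} × {p18}, {i} × {p16, p17, p18}, {h, i} × {p16, p17}, {h, i} × {p16, p18}, {h, i} × {p17, p18}, {h, i} × {p16, p17, p18}, {h, i, j} × {p16, p17}, {h, i, j} × {p16, p18}, {h, i, j} × {p17, p18}, {h, i, j} × {p16, p17, p18}}; |τ_{X×Y}| = 125.

Enumerate products U × V with U ∈ τ_X, V ∈ τ_Y (deduplicated):
  ∅ × ∅ = {} (∅)
  {h} × {p16} = {(h,p16)}
  {h} × {p17} = {(h,p17)}
  {h} × {p18} = {(h,p18)}
  {i} × {p16} = {(i,p16)}
  {i} × {p17} = {(i,p17)}
  {i} × {p18} = {(i,p18)}
  {h} × {p16, p17} = {(h,p16), (h,p17)}
  {h} × {p16, p18} = {(h,p16), (h,p18)}
  {h, i} × {p16} = {(h,p16), (i,p16)}
  {h} × {p17, p18} = {(h,p17), (h,p18)}
  {h, i} × {p17} = {(h,p17), (i,p17)}
  {h, i} × {p18} = {(h,p18), (i,p18)}
  {i} × {p16, p17} = {(i,p16), (i,p17)}
  {i} × {p16, p18} = {(i,p16), (i,p18)}
  {i} × {p17, p18} = {(i,p17), (i,p18)}
  {h} × {p16, p17, p18} = {(h,p16), (h,p17), (h,p18)}
  {h, i, j} × {p16} = {(h,p16), (i,p16), (j,p16)}
  {h, i, j} × {p17} = {(h,p17), (i,p17), (j,p17)}
  {h, i, j} × {p18} = {(h,p18), (i,p18), (j,p18)}
  {i} × {p16, p17, p18} = {(i,p16), (i,p17), (i,p18)}
  {h, i} × {p16, p17} = {(h,p16), (h,p17), (i,p16), (i,p17)}
  {h, i} × {p16, p18} = {(h,p16), (h,p18), (i,p16), (i,p18)}
  {h, i} × {p17, p18} = {(h,p17), (h,p18), (i,p17), (i,p18)}
  {h, i} × {p16, p17, p18} = {(h,p16), (h,p17), (h,p18), (i,p16), (i,p17), (i,p18)}
  {h, i, j} × {p16, p17} = {(h,p16), (h,p17), (i,p16), (i,p17), (j,p16), (j,p17)}
  {h, i, j} × {p16, p18} = {(h,p16), (h,p18), (i,p16), (i,p18), (j,p16), (j,p18)}
  {h, i, j} × {p17, p18} = {(h,p17), (h,p18), (i,p17), (i,p18), (j,p17), (j,p18)}
  {h, i, j} × {p16, p17, p18} = {(h,p16), (h,p17), (h,p18), (i,p16), (i,p17), (i,p18), (j,p16), (j,p17), (j,p18)}
These 29 distinct sets form the basis B.
Close under arbitrary unions to get τ_{X×Y}; counting gives |τ_{X×Y}| = 125.


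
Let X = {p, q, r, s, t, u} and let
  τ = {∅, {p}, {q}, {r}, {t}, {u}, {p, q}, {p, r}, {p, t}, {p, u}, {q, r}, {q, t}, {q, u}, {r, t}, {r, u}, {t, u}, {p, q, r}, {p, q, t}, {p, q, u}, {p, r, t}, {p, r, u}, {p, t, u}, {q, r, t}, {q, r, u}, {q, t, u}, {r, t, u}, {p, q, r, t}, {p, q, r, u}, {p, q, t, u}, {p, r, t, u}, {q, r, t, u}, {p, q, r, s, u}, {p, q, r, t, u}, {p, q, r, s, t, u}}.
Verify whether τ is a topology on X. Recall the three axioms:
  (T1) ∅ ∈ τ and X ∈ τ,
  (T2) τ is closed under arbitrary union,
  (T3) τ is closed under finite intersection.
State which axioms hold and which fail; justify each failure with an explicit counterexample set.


τ IS a topology on X.

Axiom (T1): ∅ ∈ τ? Yes; X ∈ τ? Yes.
Axiom (T2/T3): check pairwise unions and intersections of members of τ.
All pairwise intersections and unions checked — each lies in τ. Therefore τ satisfies (T1), (T2), (T3): it IS a topology on X.


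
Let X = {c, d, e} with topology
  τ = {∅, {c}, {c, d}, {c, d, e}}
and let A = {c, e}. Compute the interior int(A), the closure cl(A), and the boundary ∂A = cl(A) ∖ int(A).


int(A) = {c}, cl(A) = {c, d, e}, ∂A = {d, e}.

Closed sets in (X, τ) are complements of opens:
  closed(X, τ) = {∅, {e}, {d, e}, {c, d, e}}.
int(A) = ⋃ {U ∈ τ : U ⊆ A}. Opens contained in A: ∅, {c}.
Taking the union of these: int(A) = {c}.
cl(A) = ⋂ {C closed : A ⊆ C}. Closed sets containing A: {c, d, e}.
Intersecting these: cl(A) = {c, d, e}.
∂A = cl(A) ∖ int(A) = {c, d, e} ∖ {c} = {d, e}.


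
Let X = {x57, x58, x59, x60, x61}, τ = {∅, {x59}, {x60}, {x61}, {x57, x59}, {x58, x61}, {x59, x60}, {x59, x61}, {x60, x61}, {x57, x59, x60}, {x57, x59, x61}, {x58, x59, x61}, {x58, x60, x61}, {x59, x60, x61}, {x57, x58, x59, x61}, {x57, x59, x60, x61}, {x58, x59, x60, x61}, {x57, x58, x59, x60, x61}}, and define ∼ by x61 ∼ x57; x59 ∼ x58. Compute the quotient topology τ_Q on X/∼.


X/∼ = {[x57=x61], [x58=x59], [x60]}; |τ_Q| = 4.

Equivalence classes: [x57=x61], [x58=x59], [x60].
Quotient map π: X → X/∼ sends x57 ↦ [x57=x61], x58 ↦ [x58=x59], x59 ↦ [x58=x59], x60 ↦ [x60], x61 ↦ [x57=x61].
For each subset V ⊆ X/∼, compute π^{-1}(V) ⊆ X and check whether π^{-1}(V) ∈ τ. V is open in τ_Q iff π^{-1}(V) ∈ τ.
  V = {}: π^{-1}(V) = ∅ ∈ τ ✓.
  V = {[x57=x61]}: π^{-1}(V) = {x57, x61} ∉ τ ✗.
  V = {[x58=x59]}: π^{-1}(V) = {x58, x59} ∉ τ ✗.
  V = {[x57=x61], [x58=x59]}: π^{-1}(V) = {x57, x58, x59, x61} ∈ τ ✓.
  V = {[x60]}: π^{-1}(V) = {x60} ∈ τ ✓.
  V = {[x57=x61], [x60]}: π^{-1}(V) = {x57, x60, x61} ∉ τ ✗.
  V = {[x58=x59], [x60]}: π^{-1}(V) = {x58, x59, x60} ∉ τ ✗.
  V = {[x57=x61], [x58=x59], [x60]}: π^{-1}(V) = {x57, x58, x59, x60, x61} ∈ τ ✓.
Open sets in the quotient: τ_Q = {{}, {[x57=x61], [x58=x59]}, {[x60]}, {[x57=x61], [x58=x59], [x60]}} (4 elements).


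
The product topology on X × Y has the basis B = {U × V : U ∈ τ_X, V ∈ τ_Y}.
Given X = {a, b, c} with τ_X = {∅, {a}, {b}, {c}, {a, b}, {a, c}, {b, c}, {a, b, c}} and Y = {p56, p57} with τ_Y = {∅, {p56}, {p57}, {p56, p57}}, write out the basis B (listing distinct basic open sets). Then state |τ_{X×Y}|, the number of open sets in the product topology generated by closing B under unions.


Basis B = {∅ × ∅, {a} × {p56}, {a} × {p57}, {b} × {p56}, {b} × {p57}, {c} × {p56}, {c} × {p57}, {a} × {p56, p57}, {a, b} × {p56}, {a, c} × {p56}, {a, b} × {p57}, {a, c} × {p57}, {b} × {p56, p57}, {b, c} × {p56}, {b, c} × {p57}, {c} × {p56, p57}, {a, b, c} × {p56}, {a, b, c} × {p57}, {a, b} × {p56, p57}, {a, c} × {p56, p57}, {b, c} × {p56, p57}, {a, b, c} × {p56, p57}}; |τ_{X×Y}| = 64.

Enumerate products U × V with U ∈ τ_X, V ∈ τ_Y (deduplicated):
  ∅ × ∅ = {} (∅)
  {a} × {p56} = {(a,p56)}
  {a} × {p57} = {(a,p57)}
  {b} × {p56} = {(b,p56)}
  {b} × {p57} = {(b,p57)}
  {c} × {p56} = {(c,p56)}
  {c} × {p57} = {(c,p57)}
  {a} × {p56, p57} = {(a,p56), (a,p57)}
  {a, b} × {p56} = {(a,p56), (b,p56)}
  {a, c} × {p56} = {(a,p56), (c,p56)}
  {a, b} × {p57} = {(a,p57), (b,p57)}
  {a, c} × {p57} = {(a,p57), (c,p57)}
  {b} × {p56, p57} = {(b,p56), (b,p57)}
  {b, c} × {p56} = {(b,p56), (c,p56)}
  {b, c} × {p57} = {(b,p57), (c,p57)}
  {c} × {p56, p57} = {(c,p56), (c,p57)}
  {a, b, c} × {p56} = {(a,p56), (b,p56), (c,p56)}
  {a, b, c} × {p57} = {(a,p57), (b,p57), (c,p57)}
  {a, b} × {p56, p57} = {(a,p56), (a,p57), (b,p56), (b,p57)}
  {a, c} × {p56, p57} = {(a,p56), (a,p57), (c,p56), (c,p57)}
  {b, c} × {p56, p57} = {(b,p56), (b,p57), (c,p56), (c,p57)}
  {a, b, c} × {p56, p57} = {(a,p56), (a,p57), (b,p56), (b,p57), (c,p56), (c,p57)}
These 22 distinct sets form the basis B.
Close under arbitrary unions to get τ_{X×Y}; counting gives |τ_{X×Y}| = 64.


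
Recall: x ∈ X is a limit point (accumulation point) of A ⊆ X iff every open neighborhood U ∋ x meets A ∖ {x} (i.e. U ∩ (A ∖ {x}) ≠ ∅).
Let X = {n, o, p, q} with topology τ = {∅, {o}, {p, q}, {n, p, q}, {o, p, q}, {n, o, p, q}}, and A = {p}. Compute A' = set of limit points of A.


A' = {n, q}

For each x ∈ X, list the open sets U ∈ τ with x ∈ U, then check whether U ∩ (A ∖ {x}) ≠ ∅ for every such U.
  x = n: opens ∋ x are {n, p, q}, {n, o, p, q}; each meets A ∖ {n}, so x IS a limit point.
  x = o: open {o} ∋ x has {o} ∩ (A ∖ {o}) = ∅, so x is NOT a limit point.
  x = p: open {p, q} ∋ x has {p, q} ∩ (A ∖ {p}) = ∅, so x is NOT a limit point.
  x = q: opens ∋ x are {p, q}, {n, p, q}, {o, p, q}, {n, o, p, q}; each meets A ∖ {q}, so x IS a limit point.
Collecting: A' = {n, q}.


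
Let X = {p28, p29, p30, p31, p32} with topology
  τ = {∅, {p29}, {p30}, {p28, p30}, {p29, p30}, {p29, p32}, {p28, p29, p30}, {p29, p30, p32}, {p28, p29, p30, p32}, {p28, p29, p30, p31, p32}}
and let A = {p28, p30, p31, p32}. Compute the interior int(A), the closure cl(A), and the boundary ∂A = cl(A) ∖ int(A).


int(A) = {p28, p30}, cl(A) = {p28, p30, p31, p32}, ∂A = {p31, p32}.

Closed sets in (X, τ) are complements of opens:
  closed(X, τ) = {∅, {p31}, {p28, p31}, {p31, p32}, {p28, p30, p31}, {p28, p31, p32}, {p29, p31, p32}, {p28, p29, p31, p32}, {p28, p30, p31, p32}, {p28, p29, p30, p31, p32}}.
int(A) = ⋃ {U ∈ τ : U ⊆ A}. Opens contained in A: ∅, {p30}, {p28, p30}.
Taking the union of these: int(A) = {p28, p30}.
cl(A) = ⋂ {C closed : A ⊆ C}. Closed sets containing A: {p28, p30, p31, p32}, {p28, p29, p30, p31, p32}.
Intersecting these: cl(A) = {p28, p30, p31, p32}.
∂A = cl(A) ∖ int(A) = {p28, p30, p31, p32} ∖ {p28, p30} = {p31, p32}.


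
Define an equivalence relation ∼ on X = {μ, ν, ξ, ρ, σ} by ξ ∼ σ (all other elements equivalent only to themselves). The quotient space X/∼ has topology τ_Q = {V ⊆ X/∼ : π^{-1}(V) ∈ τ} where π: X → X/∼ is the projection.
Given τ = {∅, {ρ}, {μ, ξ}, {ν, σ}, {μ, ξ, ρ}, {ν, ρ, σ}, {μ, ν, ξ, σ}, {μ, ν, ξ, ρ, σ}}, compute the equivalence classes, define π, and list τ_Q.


X/∼ = {[μ], [ν], [ξ=σ], [ρ]}; |τ_Q| = 4.

Equivalence classes: [μ], [ν], [ξ=σ], [ρ].
Quotient map π: X → X/∼ sends μ ↦ [μ], ν ↦ [ν], ξ ↦ [ξ=σ], ρ ↦ [ρ], σ ↦ [ξ=σ].
For each subset V ⊆ X/∼, compute π^{-1}(V) ⊆ X and check whether π^{-1}(V) ∈ τ. V is open in τ_Q iff π^{-1}(V) ∈ τ.
  V = {}: π^{-1}(V) = ∅ ∈ τ ✓.
  V = {[μ]}: π^{-1}(V) = {μ} ∉ τ ✗.
  V = {[ν]}: π^{-1}(V) = {ν} ∉ τ ✗.
  V = {[μ], [ν]}: π^{-1}(V) = {μ, ν} ∉ τ ✗.
  V = {[ξ=σ]}: π^{-1}(V) = {ξ, σ} ∉ τ ✗.
  V = {[μ], [ξ=σ]}: π^{-1}(V) = {μ, ξ, σ} ∉ τ ✗.
  V = {[ν], [ξ=σ]}: π^{-1}(V) = {ν, ξ, σ} ∉ τ ✗.
  V = {[μ], [ν], [ξ=σ]}: π^{-1}(V) = {μ, ν, ξ, σ} ∈ τ ✓.
  V = {[ρ]}: π^{-1}(V) = {ρ} ∈ τ ✓.
  V = {[μ], [ρ]}: π^{-1}(V) = {μ, ρ} ∉ τ ✗.
  V = {[ν], [ρ]}: π^{-1}(V) = {ν, ρ} ∉ τ ✗.
  V = {[μ], [ν], [ρ]}: π^{-1}(V) = {μ, ν, ρ} ∉ τ ✗.
  V = {[ξ=σ], [ρ]}: π^{-1}(V) = {ξ, ρ, σ} ∉ τ ✗.
  V = {[μ], [ξ=σ], [ρ]}: π^{-1}(V) = {μ, ξ, ρ, σ} ∉ τ ✗.
  V = {[ν], [ξ=σ], [ρ]}: π^{-1}(V) = {ν, ξ, ρ, σ} ∉ τ ✗.
  V = {[μ], [ν], [ξ=σ], [ρ]}: π^{-1}(V) = {μ, ν, ξ, ρ, σ} ∈ τ ✓.
Open sets in the quotient: τ_Q = {{}, {[μ], [ν], [ξ=σ]}, {[ρ]}, {[μ], [ν], [ξ=σ], [ρ]}} (4 elements).


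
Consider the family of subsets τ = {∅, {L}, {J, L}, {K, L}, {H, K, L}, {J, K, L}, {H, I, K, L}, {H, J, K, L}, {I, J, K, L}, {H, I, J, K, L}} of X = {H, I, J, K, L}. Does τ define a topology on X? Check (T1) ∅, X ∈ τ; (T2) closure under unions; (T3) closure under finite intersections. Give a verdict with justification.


τ is NOT a topology on X.

Axiom (T1): ∅ ∈ τ? Yes; X ∈ τ? Yes.
Axiom (T2/T3): check pairwise unions and intersections of members of τ.
Counterexample for (T3): {H, I, K, L} ∩ {I, J, K, L} = {I, K, L} ∉ τ. Therefore τ is NOT a topology.


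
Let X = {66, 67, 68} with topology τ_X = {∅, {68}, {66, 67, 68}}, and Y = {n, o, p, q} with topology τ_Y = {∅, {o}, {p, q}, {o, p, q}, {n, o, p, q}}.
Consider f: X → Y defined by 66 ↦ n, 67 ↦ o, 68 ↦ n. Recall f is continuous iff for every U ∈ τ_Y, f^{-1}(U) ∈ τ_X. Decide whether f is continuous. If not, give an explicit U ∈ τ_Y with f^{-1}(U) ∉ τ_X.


f is NOT continuous.

Compute f^{-1}(U) for each U ∈ τ_Y:
  U = ∅: f^{-1}(U) = ∅ ∈ τ_X ✓.
  U = {o}: f^{-1}(U) = {67} ∉ τ_X ✗.
  U = {p, q}: f^{-1}(U) = ∅ ∈ τ_X ✓.
  U = {o, p, q}: f^{-1}(U) = {67} ∉ τ_X ✗.
  U = {n, o, p, q}: f^{-1}(U) = {66, 67, 68} ∈ τ_X ✓.
Found U = {o} with f^{-1}(U) = {67} not in τ_X. Therefore f is NOT continuous.


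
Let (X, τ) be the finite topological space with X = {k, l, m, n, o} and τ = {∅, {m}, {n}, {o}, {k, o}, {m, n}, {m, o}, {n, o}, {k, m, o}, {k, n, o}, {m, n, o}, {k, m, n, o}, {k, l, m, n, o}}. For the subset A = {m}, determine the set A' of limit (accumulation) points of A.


A' = {l}

For each x ∈ X, list the open sets U ∈ τ with x ∈ U, then check whether U ∩ (A ∖ {x}) ≠ ∅ for every such U.
  x = k: open {k, o} ∋ x has {k, o} ∩ (A ∖ {k}) = ∅, so x is NOT a limit point.
  x = l: opens ∋ x are {k, l, m, n, o}; each meets A ∖ {l}, so x IS a limit point.
  x = m: open {m} ∋ x has {m} ∩ (A ∖ {m}) = ∅, so x is NOT a limit point.
  x = n: open {n} ∋ x has {n} ∩ (A ∖ {n}) = ∅, so x is NOT a limit point.
  x = o: open {o} ∋ x has {o} ∩ (A ∖ {o}) = ∅, so x is NOT a limit point.
Collecting: A' = {l}.


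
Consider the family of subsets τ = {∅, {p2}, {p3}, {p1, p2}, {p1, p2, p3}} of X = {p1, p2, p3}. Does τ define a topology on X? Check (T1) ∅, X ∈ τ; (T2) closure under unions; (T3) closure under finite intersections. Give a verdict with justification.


τ is NOT a topology on X.

Axiom (T1): ∅ ∈ τ? Yes; X ∈ τ? Yes.
Axiom (T2/T3): check pairwise unions and intersections of members of τ.
Counterexample for (T2): {p2} ∪ {p3} = {p2, p3} ∉ τ. Therefore τ is NOT a topology.


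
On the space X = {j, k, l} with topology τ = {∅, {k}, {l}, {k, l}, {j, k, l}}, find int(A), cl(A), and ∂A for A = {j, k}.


int(A) = {k}, cl(A) = {j, k}, ∂A = {j}.

Closed sets in (X, τ) are complements of opens:
  closed(X, τ) = {∅, {j}, {j, k}, {j, l}, {j, k, l}}.
int(A) = ⋃ {U ∈ τ : U ⊆ A}. Opens contained in A: ∅, {k}.
Taking the union of these: int(A) = {k}.
cl(A) = ⋂ {C closed : A ⊆ C}. Closed sets containing A: {j, k}, {j, k, l}.
Intersecting these: cl(A) = {j, k}.
∂A = cl(A) ∖ int(A) = {j, k} ∖ {k} = {j}.


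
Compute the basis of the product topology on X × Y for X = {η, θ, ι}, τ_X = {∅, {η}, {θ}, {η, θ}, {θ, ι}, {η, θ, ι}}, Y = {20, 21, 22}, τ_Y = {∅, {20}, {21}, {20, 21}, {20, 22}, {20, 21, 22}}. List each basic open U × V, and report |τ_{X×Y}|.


Basis B = {∅ × ∅, {η} × {20}, {η} × {21}, {θ} × {20}, {θ} × {21}, {η} × {20, 21}, {η} × {20, 22}, {η, θ} × {20}, {η, θ} × {21}, {θ} × {20, 21}, {θ} × {20, 22}, {θ, ι} × {20}, {θ, ι} × {21}, {η} × {20, 21, 22}, {η, θ, ι} × {20}, {η, θ, ι} × {21}, {θ} × {20, 21, 22}, {η, θ} × {20, 21}, {η, θ} × {20, 22}, {θ, ι} × {20, 21}, {θ, ι} × {20, 22}, {η, θ} × {20, 21, 22}, {η, θ, ι} × {20, 21}, {η, θ, ι} × {20, 22}, {θ, ι} × {20, 21, 22}, {η, θ, ι} × {20, 21, 22}}; |τ_{X×Y}| = 108.

Enumerate products U × V with U ∈ τ_X, V ∈ τ_Y (deduplicated):
  ∅ × ∅ = {} (∅)
  {η} × {20} = {(η,20)}
  {η} × {21} = {(η,21)}
  {θ} × {20} = {(θ,20)}
  {θ} × {21} = {(θ,21)}
  {η} × {20, 21} = {(η,20), (η,21)}
  {η} × {20, 22} = {(η,20), (η,22)}
  {η, θ} × {20} = {(η,20), (θ,20)}
  {η, θ} × {21} = {(η,21), (θ,21)}
  {θ} × {20, 21} = {(θ,20), (θ,21)}
  {θ} × {20, 22} = {(θ,20), (θ,22)}
  {θ, ι} × {20} = {(θ,20), (ι,20)}
  {θ, ι} × {21} = {(θ,21), (ι,21)}
  {η} × {20, 21, 22} = {(η,20), (η,21), (η,22)}
  {η, θ, ι} × {20} = {(η,20), (θ,20), (ι,20)}
  {η, θ, ι} × {21} = {(η,21), (θ,21), (ι,21)}
  {θ} × {20, 21, 22} = {(θ,20), (θ,21), (θ,22)}
  {η, θ} × {20, 21} = {(η,20), (η,21), (θ,20), (θ,21)}
  {η, θ} × {20, 22} = {(η,20), (η,22), (θ,20), (θ,22)}
  {θ, ι} × {20, 21} = {(θ,20), (θ,21), (ι,20), (ι,21)}
  {θ, ι} × {20, 22} = {(θ,20), (θ,22), (ι,20), (ι,22)}
  {η, θ} × {20, 21, 22} = {(η,20), (η,21), (η,22), (θ,20), (θ,21), (θ,22)}
  {η, θ, ι} × {20, 21} = {(η,20), (η,21), (θ,20), (θ,21), (ι,20), (ι,21)}
  {η, θ, ι} × {20, 22} = {(η,20), (η,22), (θ,20), (θ,22), (ι,20), (ι,22)}
  {θ, ι} × {20, 21, 22} = {(θ,20), (θ,21), (θ,22), (ι,20), (ι,21), (ι,22)}
  {η, θ, ι} × {20, 21, 22} = {(η,20), (η,21), (η,22), (θ,20), (θ,21), (θ,22), (ι,20), (ι,21), (ι,22)}
These 26 distinct sets form the basis B.
Close under arbitrary unions to get τ_{X×Y}; counting gives |τ_{X×Y}| = 108.


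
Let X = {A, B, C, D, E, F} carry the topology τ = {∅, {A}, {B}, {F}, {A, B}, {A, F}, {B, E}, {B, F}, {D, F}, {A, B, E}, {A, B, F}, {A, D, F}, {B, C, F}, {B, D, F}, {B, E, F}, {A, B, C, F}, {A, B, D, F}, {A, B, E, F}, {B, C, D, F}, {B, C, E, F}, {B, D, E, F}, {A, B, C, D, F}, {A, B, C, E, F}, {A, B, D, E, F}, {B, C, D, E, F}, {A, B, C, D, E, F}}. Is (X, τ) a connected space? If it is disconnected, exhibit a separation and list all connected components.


(X, τ) is disconnected; components = [{A}, {B, C, D, E, F}].

Find clopen sets (U ∈ τ with X ∖ U ∈ τ):
  U = ∅, X ∖ U = {A, B, C, D, E, F} — both open, so U is clopen.
  U = {A}, X ∖ U = {B, C, D, E, F} — both open, so U is clopen.
  U = {B, C, D, E, F}, X ∖ U = {A} — both open, so U is clopen.
  U = {A, B, C, D, E, F}, X ∖ U = ∅ — both open, so U is clopen.
Nontrivial clopen(s) exist: e.g. {A}. So (X, τ) is disconnected.
Compute connected components by grouping points that agree on all clopens:
  component: {A}
  component: {B, C, D, E, F}


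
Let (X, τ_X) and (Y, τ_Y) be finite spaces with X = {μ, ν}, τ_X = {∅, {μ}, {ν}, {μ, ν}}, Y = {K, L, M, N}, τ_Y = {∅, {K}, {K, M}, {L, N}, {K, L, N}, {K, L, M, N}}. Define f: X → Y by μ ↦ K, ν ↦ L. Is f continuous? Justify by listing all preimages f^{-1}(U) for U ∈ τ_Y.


f IS continuous.

Compute f^{-1}(U) for each U ∈ τ_Y:
  U = ∅: f^{-1}(U) = ∅ ∈ τ_X ✓.
  U = {K}: f^{-1}(U) = {μ} ∈ τ_X ✓.
  U = {K, M}: f^{-1}(U) = {μ} ∈ τ_X ✓.
  U = {L, N}: f^{-1}(U) = {ν} ∈ τ_X ✓.
  U = {K, L, N}: f^{-1}(U) = {μ, ν} ∈ τ_X ✓.
  U = {K, L, M, N}: f^{-1}(U) = {μ, ν} ∈ τ_X ✓.
Every preimage lies in τ_X, so f IS continuous.


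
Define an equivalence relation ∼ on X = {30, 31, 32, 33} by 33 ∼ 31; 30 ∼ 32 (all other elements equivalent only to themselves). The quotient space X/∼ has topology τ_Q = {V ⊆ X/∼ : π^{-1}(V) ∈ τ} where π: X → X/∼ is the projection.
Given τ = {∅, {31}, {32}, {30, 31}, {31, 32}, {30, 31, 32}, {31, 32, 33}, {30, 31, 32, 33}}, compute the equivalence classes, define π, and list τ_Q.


X/∼ = {[30=32], [31=33]}; |τ_Q| = 2.

Equivalence classes: [30=32], [31=33].
Quotient map π: X → X/∼ sends 30 ↦ [30=32], 31 ↦ [31=33], 32 ↦ [30=32], 33 ↦ [31=33].
For each subset V ⊆ X/∼, compute π^{-1}(V) ⊆ X and check whether π^{-1}(V) ∈ τ. V is open in τ_Q iff π^{-1}(V) ∈ τ.
  V = {}: π^{-1}(V) = ∅ ∈ τ ✓.
  V = {[30=32]}: π^{-1}(V) = {30, 32} ∉ τ ✗.
  V = {[31=33]}: π^{-1}(V) = {31, 33} ∉ τ ✗.
  V = {[30=32], [31=33]}: π^{-1}(V) = {30, 31, 32, 33} ∈ τ ✓.
Open sets in the quotient: τ_Q = {{}, {[30=32], [31=33]}} (2 elements).


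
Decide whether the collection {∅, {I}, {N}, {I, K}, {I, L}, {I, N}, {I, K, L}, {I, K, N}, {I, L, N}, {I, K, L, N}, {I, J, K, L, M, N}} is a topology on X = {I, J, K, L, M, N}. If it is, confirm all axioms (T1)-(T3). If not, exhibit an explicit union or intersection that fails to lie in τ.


τ IS a topology on X.

Axiom (T1): ∅ ∈ τ? Yes; X ∈ τ? Yes.
Axiom (T2/T3): check pairwise unions and intersections of members of τ.
All pairwise intersections and unions checked — each lies in τ. Therefore τ satisfies (T1), (T2), (T3): it IS a topology on X.


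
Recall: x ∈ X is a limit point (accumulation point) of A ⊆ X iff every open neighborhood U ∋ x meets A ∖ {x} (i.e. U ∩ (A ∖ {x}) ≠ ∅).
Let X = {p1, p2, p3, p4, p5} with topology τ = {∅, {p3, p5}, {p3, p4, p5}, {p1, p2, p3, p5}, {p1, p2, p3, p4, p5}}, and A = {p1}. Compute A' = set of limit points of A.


A' = {p2}

For each x ∈ X, list the open sets U ∈ τ with x ∈ U, then check whether U ∩ (A ∖ {x}) ≠ ∅ for every such U.
  x = p1: open {p1, p2, p3, p5} ∋ x has {p1, p2, p3, p5} ∩ (A ∖ {p1}) = ∅, so x is NOT a limit point.
  x = p2: opens ∋ x are {p1, p2, p3, p5}, {p1, p2, p3, p4, p5}; each meets A ∖ {p2}, so x IS a limit point.
  x = p3: open {p3, p5} ∋ x has {p3, p5} ∩ (A ∖ {p3}) = ∅, so x is NOT a limit point.
  x = p4: open {p3, p4, p5} ∋ x has {p3, p4, p5} ∩ (A ∖ {p4}) = ∅, so x is NOT a limit point.
  x = p5: open {p3, p5} ∋ x has {p3, p5} ∩ (A ∖ {p5}) = ∅, so x is NOT a limit point.
Collecting: A' = {p2}.


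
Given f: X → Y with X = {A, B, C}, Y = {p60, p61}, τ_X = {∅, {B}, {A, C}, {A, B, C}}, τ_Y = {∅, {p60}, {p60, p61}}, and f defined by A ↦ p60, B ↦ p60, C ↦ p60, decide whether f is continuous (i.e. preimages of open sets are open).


f IS continuous.

Compute f^{-1}(U) for each U ∈ τ_Y:
  U = ∅: f^{-1}(U) = ∅ ∈ τ_X ✓.
  U = {p60}: f^{-1}(U) = {A, B, C} ∈ τ_X ✓.
  U = {p60, p61}: f^{-1}(U) = {A, B, C} ∈ τ_X ✓.
Every preimage lies in τ_X, so f IS continuous.


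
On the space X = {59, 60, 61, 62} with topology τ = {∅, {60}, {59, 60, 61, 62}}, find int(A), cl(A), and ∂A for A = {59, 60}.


int(A) = {60}, cl(A) = {59, 60, 61, 62}, ∂A = {59, 61, 62}.

Closed sets in (X, τ) are complements of opens:
  closed(X, τ) = {∅, {59, 61, 62}, {59, 60, 61, 62}}.
int(A) = ⋃ {U ∈ τ : U ⊆ A}. Opens contained in A: ∅, {60}.
Taking the union of these: int(A) = {60}.
cl(A) = ⋂ {C closed : A ⊆ C}. Closed sets containing A: {59, 60, 61, 62}.
Intersecting these: cl(A) = {59, 60, 61, 62}.
∂A = cl(A) ∖ int(A) = {59, 60, 61, 62} ∖ {60} = {59, 61, 62}.


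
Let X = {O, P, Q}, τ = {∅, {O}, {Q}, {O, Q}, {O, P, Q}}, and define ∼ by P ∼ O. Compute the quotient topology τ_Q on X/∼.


X/∼ = {[O=P], [Q]}; |τ_Q| = 3.

Equivalence classes: [O=P], [Q].
Quotient map π: X → X/∼ sends O ↦ [O=P], P ↦ [O=P], Q ↦ [Q].
For each subset V ⊆ X/∼, compute π^{-1}(V) ⊆ X and check whether π^{-1}(V) ∈ τ. V is open in τ_Q iff π^{-1}(V) ∈ τ.
  V = {}: π^{-1}(V) = ∅ ∈ τ ✓.
  V = {[O=P]}: π^{-1}(V) = {O, P} ∉ τ ✗.
  V = {[Q]}: π^{-1}(V) = {Q} ∈ τ ✓.
  V = {[O=P], [Q]}: π^{-1}(V) = {O, P, Q} ∈ τ ✓.
Open sets in the quotient: τ_Q = {{}, {[Q]}, {[O=P], [Q]}} (3 elements).


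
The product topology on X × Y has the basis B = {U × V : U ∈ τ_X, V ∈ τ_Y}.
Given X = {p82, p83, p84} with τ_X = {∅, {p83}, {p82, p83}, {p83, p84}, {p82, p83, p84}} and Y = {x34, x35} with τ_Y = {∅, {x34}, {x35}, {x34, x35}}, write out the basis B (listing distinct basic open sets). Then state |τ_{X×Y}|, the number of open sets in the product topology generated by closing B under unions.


Basis B = {∅ × ∅, {p83} × {x34}, {p83} × {x35}, {p82, p83} × {x34}, {p82, p83} × {x35}, {p83} × {x34, x35}, {p83, p84} × {x34}, {p83, p84} × {x35}, {p82, p83, p84} × {x34}, {p82, p83, p84} × {x35}, {p82, p83} × {x34, x35}, {p83, p84} × {x34, x35}, {p82, p83, p84} × {x34, x35}}; |τ_{X×Y}| = 25.

Enumerate products U × V with U ∈ τ_X, V ∈ τ_Y (deduplicated):
  ∅ × ∅ = {} (∅)
  {p83} × {x34} = {(p83,x34)}
  {p83} × {x35} = {(p83,x35)}
  {p82, p83} × {x34} = {(p82,x34), (p83,x34)}
  {p82, p83} × {x35} = {(p82,x35), (p83,x35)}
  {p83} × {x34, x35} = {(p83,x34), (p83,x35)}
  {p83, p84} × {x34} = {(p83,x34), (p84,x34)}
  {p83, p84} × {x35} = {(p83,x35), (p84,x35)}
  {p82, p83, p84} × {x34} = {(p82,x34), (p83,x34), (p84,x34)}
  {p82, p83, p84} × {x35} = {(p82,x35), (p83,x35), (p84,x35)}
  {p82, p83} × {x34, x35} = {(p82,x34), (p82,x35), (p83,x34), (p83,x35)}
  {p83, p84} × {x34, x35} = {(p83,x34), (p83,x35), (p84,x34), (p84,x35)}
  {p82, p83, p84} × {x34, x35} = {(p82,x34), (p82,x35), (p83,x34), (p83,x35), (p84,x34), (p84,x35)}
These 13 distinct sets form the basis B.
Close under arbitrary unions to get τ_{X×Y}; counting gives |τ_{X×Y}| = 25.


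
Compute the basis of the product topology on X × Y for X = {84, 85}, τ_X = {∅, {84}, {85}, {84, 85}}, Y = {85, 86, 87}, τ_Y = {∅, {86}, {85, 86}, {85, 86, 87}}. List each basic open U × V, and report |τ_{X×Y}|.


Basis B = {∅ × ∅, {84} × {86}, {85} × {86}, {84} × {85, 86}, {84, 85} × {86}, {85} × {85, 86}, {84} × {85, 86, 87}, {85} × {85, 86, 87}, {84, 85} × {85, 86}, {84, 85} × {85, 86, 87}}; |τ_{X×Y}| = 16.

Enumerate products U × V with U ∈ τ_X, V ∈ τ_Y (deduplicated):
  ∅ × ∅ = {} (∅)
  {84} × {86} = {(84,86)}
  {85} × {86} = {(85,86)}
  {84} × {85, 86} = {(84,85), (84,86)}
  {84, 85} × {86} = {(84,86), (85,86)}
  {85} × {85, 86} = {(85,85), (85,86)}
  {84} × {85, 86, 87} = {(84,85), (84,86), (84,87)}
  {85} × {85, 86, 87} = {(85,85), (85,86), (85,87)}
  {84, 85} × {85, 86} = {(84,85), (84,86), (85,85), (85,86)}
  {84, 85} × {85, 86, 87} = {(84,85), (84,86), (84,87), (85,85), (85,86), (85,87)}
These 10 distinct sets form the basis B.
Close under arbitrary unions to get τ_{X×Y}; counting gives |τ_{X×Y}| = 16.


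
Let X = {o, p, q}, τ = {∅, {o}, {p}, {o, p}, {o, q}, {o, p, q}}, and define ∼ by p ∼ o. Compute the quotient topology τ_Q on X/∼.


X/∼ = {[o=p], [q]}; |τ_Q| = 3.

Equivalence classes: [o=p], [q].
Quotient map π: X → X/∼ sends o ↦ [o=p], p ↦ [o=p], q ↦ [q].
For each subset V ⊆ X/∼, compute π^{-1}(V) ⊆ X and check whether π^{-1}(V) ∈ τ. V is open in τ_Q iff π^{-1}(V) ∈ τ.
  V = {}: π^{-1}(V) = ∅ ∈ τ ✓.
  V = {[o=p]}: π^{-1}(V) = {o, p} ∈ τ ✓.
  V = {[q]}: π^{-1}(V) = {q} ∉ τ ✗.
  V = {[o=p], [q]}: π^{-1}(V) = {o, p, q} ∈ τ ✓.
Open sets in the quotient: τ_Q = {{}, {[o=p]}, {[o=p], [q]}} (3 elements).
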